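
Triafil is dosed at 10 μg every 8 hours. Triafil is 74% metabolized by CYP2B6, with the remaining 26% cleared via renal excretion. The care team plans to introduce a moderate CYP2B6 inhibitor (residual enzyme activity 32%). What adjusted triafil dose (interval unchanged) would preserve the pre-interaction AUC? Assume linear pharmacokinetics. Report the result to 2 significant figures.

The CYP2B6 pathway (74% of clearance) falls to 0.32× activity: 0.74 × 0.32 = 0.2368.
The remaining 26% of clearance is unaffected.
Relative clearance = 0.2368 + 0.26 = 0.4968.
Css,avg = (dose rate)/CL, so holding Css fixed requires dose ∝ CL: 10 × 0.4968 = 5.0 μg.

5.0 μg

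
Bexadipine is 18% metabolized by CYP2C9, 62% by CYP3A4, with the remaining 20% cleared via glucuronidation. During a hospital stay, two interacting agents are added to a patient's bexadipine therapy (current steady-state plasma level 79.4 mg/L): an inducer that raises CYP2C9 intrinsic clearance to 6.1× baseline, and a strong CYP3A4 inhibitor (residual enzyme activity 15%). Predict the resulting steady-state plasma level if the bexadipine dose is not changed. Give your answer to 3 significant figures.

CYP2C9: 0.18 × 6.1 = 1.098
CYP3A4: 0.62 × 0.15 = 0.093
Other: 0.2 (unchanged)
New clearance relative to baseline: 1.098 + 0.093 + 0.2 = 1.391.
New steady-state plasma level = 79.4 / 1.391 = 57.1 mg/L (concentration scales inversely with clearance).

57.1 mg/L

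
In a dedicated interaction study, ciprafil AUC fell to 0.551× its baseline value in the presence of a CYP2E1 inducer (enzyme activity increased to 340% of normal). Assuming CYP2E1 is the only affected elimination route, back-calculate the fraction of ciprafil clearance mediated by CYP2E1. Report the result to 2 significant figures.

Write x for the fraction cleared via CYP2E1. The observed AUC change means clearance rose to 1/0.551 = 1.815 of baseline.
Only the CYP2E1 route changed, so 1.815 = x·3.4 + (1 − x), giving x = 0.34.

0.34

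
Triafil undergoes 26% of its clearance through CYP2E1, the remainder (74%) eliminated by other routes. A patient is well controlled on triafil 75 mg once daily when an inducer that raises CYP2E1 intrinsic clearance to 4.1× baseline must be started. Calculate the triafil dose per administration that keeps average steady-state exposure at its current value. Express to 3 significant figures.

CYP2E1: 0.26 × 4.1 = 1.066
Other: 0.74 (unchanged)
CL_new/CL_old = 1.066 + 0.74 = 1.806.
Css,avg = (dose rate)/CL, so holding Css fixed requires dose ∝ CL: 75 × 1.806 = 135 mg.

135 mg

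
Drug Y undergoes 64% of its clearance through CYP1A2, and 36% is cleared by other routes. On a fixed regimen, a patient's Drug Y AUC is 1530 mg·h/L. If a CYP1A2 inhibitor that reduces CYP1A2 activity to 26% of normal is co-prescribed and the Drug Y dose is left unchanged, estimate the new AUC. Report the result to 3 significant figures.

2.91 × 10³ mg·h/L

The CYP1A2 pathway (64% of clearance) falls to 0.26× activity: 0.64 × 0.26 = 0.1664.
The remaining 36% of clearance is unaffected.
CL_new/CL_old = 0.1664 + 0.36 = 0.5264.
AUC ∝ 1/CL, so new value = 1530 / 0.5264 = 2.91 × 10³ mg·h/L.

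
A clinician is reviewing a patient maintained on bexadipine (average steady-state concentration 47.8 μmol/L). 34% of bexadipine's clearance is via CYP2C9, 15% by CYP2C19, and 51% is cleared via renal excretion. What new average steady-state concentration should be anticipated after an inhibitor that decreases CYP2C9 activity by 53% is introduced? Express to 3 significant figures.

CYP2C9: 0.34 × 0.47 = 0.1598
CYP2C19: 0.15 (unchanged)
Other: 0.51 (unchanged)
CL_new/CL_old = 0.1598 + 0.15 + 0.51 = 0.8198.
With dosing unchanged, average steady-state concentration scales as 1/CL: 47.8 / 0.8198 = 58.3 μmol/L.

58.3 μmol/L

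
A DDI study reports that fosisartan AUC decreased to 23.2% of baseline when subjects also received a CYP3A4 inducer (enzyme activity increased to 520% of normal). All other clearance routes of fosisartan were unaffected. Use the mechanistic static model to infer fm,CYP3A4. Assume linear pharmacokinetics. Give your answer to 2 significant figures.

Write x for the fraction cleared via CYP3A4. The observed AUC change means clearance rose to 1/0.232 = 4.31 of baseline.
Setting x·5.2 + (1 − x) = 4.31 and solving: x = (4.31 − 1)/(5.2 − 1) = 0.79.

0.79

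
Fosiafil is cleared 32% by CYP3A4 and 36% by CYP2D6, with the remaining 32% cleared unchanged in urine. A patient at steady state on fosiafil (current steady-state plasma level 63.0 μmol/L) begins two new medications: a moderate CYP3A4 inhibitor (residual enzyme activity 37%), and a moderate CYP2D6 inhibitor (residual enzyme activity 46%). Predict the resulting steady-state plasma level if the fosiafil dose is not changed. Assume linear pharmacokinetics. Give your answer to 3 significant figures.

104 μmol/L

CYP3A4: 0.32 × 0.37 = 0.1184
CYP2D6: 0.36 × 0.46 = 0.1656
Other: 0.32 (unchanged)
New clearance relative to baseline: 0.1184 + 0.1656 + 0.32 = 0.604.
New steady-state plasma level = 63.0 / 0.604 = 104 μmol/L (concentration scales inversely with clearance).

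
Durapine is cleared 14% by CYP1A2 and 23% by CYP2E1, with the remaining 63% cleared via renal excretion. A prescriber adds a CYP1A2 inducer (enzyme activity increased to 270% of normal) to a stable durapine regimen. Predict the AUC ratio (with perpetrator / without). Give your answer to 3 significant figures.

0.808

The CYP1A2 pathway (14% of clearance) increases to 2.7× activity: 0.14 × 2.7 = 0.378.
CYP2E1 (23%) and the residual 63% are unaffected.
New clearance relative to baseline: 0.378 + 0.23 + 0.63 = 1.238.
Since AUC ∝ 1/CL, the ratio is 1 / 1.238 = 0.808.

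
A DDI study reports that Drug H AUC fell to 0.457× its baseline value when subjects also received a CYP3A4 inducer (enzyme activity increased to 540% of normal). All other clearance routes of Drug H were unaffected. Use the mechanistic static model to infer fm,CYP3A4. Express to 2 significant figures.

0.27

CL'/CL = 1 / 0.457 = 2.188
5.4·fm + (1 − fm) = 2.188
fm = (2.188 − 1) / (5.4 − 1) = 0.27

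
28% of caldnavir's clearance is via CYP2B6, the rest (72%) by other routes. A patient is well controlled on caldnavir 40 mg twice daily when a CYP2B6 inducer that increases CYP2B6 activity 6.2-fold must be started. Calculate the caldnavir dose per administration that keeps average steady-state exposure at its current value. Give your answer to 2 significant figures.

The CYP2B6 pathway (28% of clearance) increases to 6.2× activity: 0.28 × 6.2 = 1.736.
The remaining 72% of clearance is unaffected.
Relative clearance = 1.736 + 0.72 = 2.456.
Exposure is unchanged when dose changes in proportion to clearance. New dose = 40 mg × 2.456 = 98 mg.

98 mg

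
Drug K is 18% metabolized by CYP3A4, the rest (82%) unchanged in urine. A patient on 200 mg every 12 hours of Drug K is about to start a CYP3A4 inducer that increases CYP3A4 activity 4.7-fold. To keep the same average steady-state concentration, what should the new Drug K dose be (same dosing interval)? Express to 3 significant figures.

The CYP3A4 pathway (18% of clearance) increases to 4.7× activity: 0.18 × 4.7 = 0.846.
Non-CYP routes (82%) are unchanged.
Relative clearance = 0.846 + 0.82 = 1.666.
Exposure is unchanged when dose changes in proportion to clearance. New dose = 200 mg × 1.666 = 333 mg.

333 mg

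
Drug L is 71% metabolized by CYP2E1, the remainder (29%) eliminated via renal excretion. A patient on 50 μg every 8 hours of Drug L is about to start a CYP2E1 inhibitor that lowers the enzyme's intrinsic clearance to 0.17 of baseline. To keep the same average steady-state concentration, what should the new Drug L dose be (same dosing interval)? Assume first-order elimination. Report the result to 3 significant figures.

The CYP2E1 pathway (71% of clearance) is reduced to 0.17× activity: 0.71 × 0.17 = 0.1207.
The remaining 29% of clearance is unaffected.
CL_new/CL_old = 0.1207 + 0.29 = 0.4107.
Exposure is unchanged when dose changes in proportion to clearance. New dose = 50 μg × 0.4107 = 20.5 μg.

20.5 μg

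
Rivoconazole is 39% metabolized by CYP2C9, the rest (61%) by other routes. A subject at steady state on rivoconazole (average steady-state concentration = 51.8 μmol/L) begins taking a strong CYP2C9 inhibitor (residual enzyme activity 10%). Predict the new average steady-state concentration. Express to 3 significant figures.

79.8 μmol/L

CYP2C9: 0.39 × 0.1 = 0.039
Other: 0.61 (unchanged)
New clearance relative to baseline: 0.039 + 0.61 = 0.649.
With dosing unchanged, average steady-state concentration scales as 1/CL: 51.8 / 0.649 = 79.8 μmol/L.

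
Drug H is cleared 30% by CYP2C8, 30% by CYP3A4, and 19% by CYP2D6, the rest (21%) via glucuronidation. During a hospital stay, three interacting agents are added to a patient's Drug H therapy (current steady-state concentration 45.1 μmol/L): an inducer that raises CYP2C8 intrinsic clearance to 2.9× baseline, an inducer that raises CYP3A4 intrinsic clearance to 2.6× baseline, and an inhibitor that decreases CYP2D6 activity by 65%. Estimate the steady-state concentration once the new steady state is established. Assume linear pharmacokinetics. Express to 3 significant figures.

CYP2C8: 0.3 × 2.9 = 0.87
CYP3A4: 0.3 × 2.6 = 0.78
CYP2D6: 0.19 × 0.35 = 0.0665
Other: 0.21 (unchanged)
CL_new/CL_old = 0.87 + 0.78 + 0.0665 + 0.21 = 1.9265.
Steady-state concentration ∝ 1/CL: new value = 45.1 / 1.9265 = 23.4 μmol/L.

23.4 μmol/L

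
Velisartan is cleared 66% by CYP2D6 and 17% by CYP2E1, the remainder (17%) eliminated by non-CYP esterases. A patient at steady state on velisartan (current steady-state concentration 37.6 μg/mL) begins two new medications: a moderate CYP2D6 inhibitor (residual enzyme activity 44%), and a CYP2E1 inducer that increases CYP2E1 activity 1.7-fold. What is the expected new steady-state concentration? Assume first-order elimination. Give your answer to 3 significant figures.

50.2 μg/mL

The CYP2D6 pathway (66% of clearance) falls to 0.44× activity: 0.66 × 0.44 = 0.2904.
The CYP2E1 pathway (17% of clearance) is boosted to 1.7× activity: 0.17 × 1.7 = 0.289.
Non-CYP routes (17%) are unchanged.
CL_new/CL_old = 0.2904 + 0.289 + 0.17 = 0.7494.
Dividing the baseline by the relative clearance: 37.6 / 0.7494 = 50.2 μg/mL.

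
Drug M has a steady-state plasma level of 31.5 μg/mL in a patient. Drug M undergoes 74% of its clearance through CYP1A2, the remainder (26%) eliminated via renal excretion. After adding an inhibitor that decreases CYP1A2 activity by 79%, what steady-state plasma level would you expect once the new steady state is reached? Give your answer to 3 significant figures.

75.8 μg/mL

The CYP1A2 pathway (74% of clearance) falls to 0.21× activity: 0.74 × 0.21 = 0.1554.
The remaining 26% of clearance is unaffected.
New clearance relative to baseline: 0.1554 + 0.26 = 0.4154.
With dosing unchanged, steady-state plasma level scales as 1/CL: 31.5 / 0.4154 = 75.8 μg/mL.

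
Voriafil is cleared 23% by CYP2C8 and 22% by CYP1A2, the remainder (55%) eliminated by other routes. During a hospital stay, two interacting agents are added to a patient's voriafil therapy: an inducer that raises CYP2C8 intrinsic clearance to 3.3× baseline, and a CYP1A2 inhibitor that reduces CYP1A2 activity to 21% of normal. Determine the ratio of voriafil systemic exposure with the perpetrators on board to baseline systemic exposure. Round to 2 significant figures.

The CYP2C8 pathway (23% of clearance) is boosted to 3.3× activity: 0.23 × 3.3 = 0.759.
The CYP1A2 pathway (22% of clearance) drops to 0.21× activity: 0.22 × 0.21 = 0.0462.
Non-CYP routes (55%) are unchanged.
New clearance relative to baseline: 0.759 + 0.0462 + 0.55 = 1.3552.
Net systemic exposure ratio = 1 / 1.3552 = 0.74.

0.74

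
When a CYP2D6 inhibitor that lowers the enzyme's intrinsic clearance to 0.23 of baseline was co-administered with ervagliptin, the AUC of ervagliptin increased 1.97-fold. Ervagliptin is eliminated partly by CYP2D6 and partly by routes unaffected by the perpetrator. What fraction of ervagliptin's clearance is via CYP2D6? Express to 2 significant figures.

0.64

Write x for the fraction cleared via CYP2D6. The observed AUC change means clearance fell to 1/1.97 = 0.5076 of baseline.
Only the CYP2D6 route changed, so 0.5076 = x·0.23 + (1 − x), giving x = 0.64.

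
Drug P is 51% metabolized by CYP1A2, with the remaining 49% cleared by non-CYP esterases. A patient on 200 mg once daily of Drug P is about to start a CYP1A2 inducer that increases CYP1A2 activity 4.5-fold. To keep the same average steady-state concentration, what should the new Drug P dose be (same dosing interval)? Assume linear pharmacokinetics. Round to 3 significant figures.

The CYP1A2 pathway (51% of clearance) rises to 4.5× activity: 0.51 × 4.5 = 2.295.
The remaining 49% of clearance is unaffected.
New clearance relative to baseline: 2.295 + 0.49 = 2.785.
Exposure is unchanged when dose changes in proportion to clearance. New dose = 200 mg × 2.785 = 557 mg.

557 mg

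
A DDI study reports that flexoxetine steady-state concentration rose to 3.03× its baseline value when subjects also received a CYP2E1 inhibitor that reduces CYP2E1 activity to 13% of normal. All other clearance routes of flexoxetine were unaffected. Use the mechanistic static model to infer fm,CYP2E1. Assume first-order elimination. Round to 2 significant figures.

Write x for the fraction cleared via CYP2E1. The observed steady-state concentration change means clearance fell to 1/3.03 = 0.33 of baseline.
Only the CYP2E1 route changed, so 0.33 = x·0.13 + (1 − x), giving x = 0.77.

0.77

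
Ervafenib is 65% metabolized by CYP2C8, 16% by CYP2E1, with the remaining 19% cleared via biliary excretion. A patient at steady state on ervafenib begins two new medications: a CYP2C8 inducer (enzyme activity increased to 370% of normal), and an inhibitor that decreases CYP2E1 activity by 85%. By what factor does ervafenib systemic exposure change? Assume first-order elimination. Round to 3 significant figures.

0.382

The CYP2C8 pathway (65% of clearance) rises to 3.7× activity: 0.65 × 3.7 = 2.405.
The CYP2E1 pathway (16% of clearance) falls to 0.15× activity: 0.16 × 0.15 = 0.024.
Non-CYP routes (19%) are unchanged.
New clearance relative to baseline: 2.405 + 0.024 + 0.19 = 2.619.
Systemic exposure ∝ 1/CL: fold-change = 1 / 2.619 = 0.382.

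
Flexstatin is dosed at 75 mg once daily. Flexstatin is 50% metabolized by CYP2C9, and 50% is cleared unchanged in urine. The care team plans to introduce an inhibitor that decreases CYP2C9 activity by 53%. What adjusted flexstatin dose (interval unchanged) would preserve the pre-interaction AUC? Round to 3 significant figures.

The CYP2C9 pathway (50% of clearance) drops to 0.47× activity: 0.5 × 0.47 = 0.235.
Non-CYP routes (50%) are unchanged.
New clearance relative to baseline: 0.235 + 0.5 = 0.735.
To maintain the same steady-state level, dose must scale with clearance: new dose = 75 × 0.735 = 55.1 mg.

55.1 mg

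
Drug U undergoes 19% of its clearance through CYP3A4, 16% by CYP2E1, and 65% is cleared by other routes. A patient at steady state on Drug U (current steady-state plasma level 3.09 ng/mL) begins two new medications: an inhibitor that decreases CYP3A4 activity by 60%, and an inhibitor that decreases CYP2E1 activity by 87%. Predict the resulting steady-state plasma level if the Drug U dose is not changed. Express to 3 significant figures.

The CYP3A4 pathway (19% of clearance) drops to 0.4× activity: 0.19 × 0.4 = 0.076.
The CYP2E1 pathway (16% of clearance) is reduced to 0.13× activity: 0.16 × 0.13 = 0.0208.
Non-CYP routes (65%) are unchanged.
New clearance relative to baseline: 0.076 + 0.0208 + 0.65 = 0.7468.
New steady-state plasma level = 3.09 / 0.7468 = 4.14 ng/mL (concentration scales inversely with clearance).

4.14 ng/mL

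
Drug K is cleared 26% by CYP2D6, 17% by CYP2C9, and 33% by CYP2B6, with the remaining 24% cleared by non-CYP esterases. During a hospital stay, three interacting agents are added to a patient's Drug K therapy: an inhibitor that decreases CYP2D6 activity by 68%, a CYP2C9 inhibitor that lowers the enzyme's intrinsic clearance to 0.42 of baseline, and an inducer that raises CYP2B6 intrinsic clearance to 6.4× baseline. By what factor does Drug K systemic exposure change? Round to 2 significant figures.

The CYP2D6 pathway (26% of clearance) is reduced to 0.32× activity: 0.26 × 0.32 = 0.0832.
The CYP2C9 pathway (17% of clearance) is reduced to 0.42× activity: 0.17 × 0.42 = 0.0714.
The CYP2B6 pathway (33% of clearance) increases to 6.4× activity: 0.33 × 6.4 = 2.112.
Non-CYP routes (24%) are unchanged.
CL_new/CL_old = 0.0832 + 0.0714 + 2.112 + 0.24 = 2.5066.
Systemic exposure ∝ 1/CL: fold-change = 1 / 2.5066 = 0.40.

0.40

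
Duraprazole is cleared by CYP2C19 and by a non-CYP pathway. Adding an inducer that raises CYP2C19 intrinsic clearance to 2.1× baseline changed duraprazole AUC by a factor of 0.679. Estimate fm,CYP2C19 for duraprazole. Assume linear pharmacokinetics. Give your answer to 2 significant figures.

0.43

CL'/CL = 1 / 0.679 = 1.473
2.1·fm + (1 − fm) = 1.473
fm = (1.473 − 1) / (2.1 − 1) = 0.43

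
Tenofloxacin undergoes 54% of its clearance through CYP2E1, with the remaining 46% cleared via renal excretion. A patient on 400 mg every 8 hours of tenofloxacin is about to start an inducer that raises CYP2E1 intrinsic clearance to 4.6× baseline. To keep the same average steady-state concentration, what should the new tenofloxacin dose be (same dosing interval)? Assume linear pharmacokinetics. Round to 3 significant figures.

The CYP2E1 pathway (54% of clearance) is boosted to 4.6× activity: 0.54 × 4.6 = 2.484.
Non-CYP routes (46%) are unchanged.
Relative clearance = 2.484 + 0.46 = 2.944.
To maintain the same steady-state level, dose must scale with clearance: new dose = 400 × 2.944 = 1.18 × 10³ mg.

1.18 × 10³ mg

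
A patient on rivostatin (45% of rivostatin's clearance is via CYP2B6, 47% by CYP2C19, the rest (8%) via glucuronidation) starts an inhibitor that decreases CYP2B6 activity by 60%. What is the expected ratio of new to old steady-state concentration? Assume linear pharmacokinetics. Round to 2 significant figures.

The CYP2B6 pathway (45% of clearance) drops to 0.4× activity: 0.45 × 0.4 = 0.18.
CYP2C19 (47%) and the residual 8% are unaffected.
New clearance relative to baseline: 0.18 + 0.47 + 0.08 = 0.73.
Steady-state concentration ratio = CL_old/CL_new = 1 / 0.73 = 1.4.

1.4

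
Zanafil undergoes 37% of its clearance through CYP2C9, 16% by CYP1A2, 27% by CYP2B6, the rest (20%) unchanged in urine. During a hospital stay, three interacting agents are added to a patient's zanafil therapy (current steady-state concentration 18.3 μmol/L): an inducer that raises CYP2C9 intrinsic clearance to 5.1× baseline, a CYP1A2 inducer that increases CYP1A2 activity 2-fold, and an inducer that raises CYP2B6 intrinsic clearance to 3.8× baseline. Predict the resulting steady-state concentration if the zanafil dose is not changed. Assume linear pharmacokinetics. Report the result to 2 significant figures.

5.3 μmol/L

The CYP2C9 pathway (37% of clearance) is boosted to 5.1× activity: 0.37 × 5.1 = 1.887.
The CYP1A2 pathway (16% of clearance) is boosted to 2× activity: 0.16 × 2 = 0.32.
The CYP2B6 pathway (27% of clearance) rises to 3.8× activity: 0.27 × 3.8 = 1.026.
The remaining 20% of clearance is unaffected.
New clearance relative to baseline: 1.887 + 0.32 + 1.026 + 0.2 = 3.433.
Steady-state concentration ∝ 1/CL: new value = 18.3 / 3.433 = 5.3 μmol/L.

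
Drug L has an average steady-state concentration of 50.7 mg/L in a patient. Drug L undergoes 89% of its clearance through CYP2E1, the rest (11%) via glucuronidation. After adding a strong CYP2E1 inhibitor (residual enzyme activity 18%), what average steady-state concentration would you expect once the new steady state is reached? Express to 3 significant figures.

The CYP2E1 pathway (89% of clearance) drops to 0.18× activity: 0.89 × 0.18 = 0.1602.
Non-CYP routes (11%) are unchanged.
New clearance relative to baseline: 0.1602 + 0.11 = 0.2702.
With dosing unchanged, average steady-state concentration scales as 1/CL: 50.7 / 0.2702 = 188 mg/L.

188 mg/L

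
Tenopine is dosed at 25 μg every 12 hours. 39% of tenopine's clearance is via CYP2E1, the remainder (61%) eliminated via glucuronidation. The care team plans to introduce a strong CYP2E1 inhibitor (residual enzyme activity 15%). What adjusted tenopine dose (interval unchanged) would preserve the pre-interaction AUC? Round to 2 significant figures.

The CYP2E1 pathway (39% of clearance) is reduced to 0.15× activity: 0.39 × 0.15 = 0.0585.
Non-CYP routes (61%) are unchanged.
CL_new/CL_old = 0.0585 + 0.61 = 0.6685.
Exposure is unchanged when dose changes in proportion to clearance. New dose = 25 μg × 0.6685 = 17 μg.

17 μg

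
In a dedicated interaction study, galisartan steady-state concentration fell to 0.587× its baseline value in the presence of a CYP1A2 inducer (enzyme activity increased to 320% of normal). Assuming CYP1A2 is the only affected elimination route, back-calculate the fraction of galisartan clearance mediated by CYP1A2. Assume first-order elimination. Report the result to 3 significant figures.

0.320

CL'/CL = 1 / 0.587 = 1.704
3.2·fm + (1 − fm) = 1.704
fm = (1.704 − 1) / (3.2 − 1) = 0.320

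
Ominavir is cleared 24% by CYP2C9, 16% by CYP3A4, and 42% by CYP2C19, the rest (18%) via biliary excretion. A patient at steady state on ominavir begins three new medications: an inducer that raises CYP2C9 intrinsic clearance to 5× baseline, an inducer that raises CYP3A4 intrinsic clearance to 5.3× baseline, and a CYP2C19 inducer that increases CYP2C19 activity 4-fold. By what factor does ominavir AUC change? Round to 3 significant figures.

The CYP2C9 pathway (24% of clearance) rises to 5× activity: 0.24 × 5 = 1.2.
The CYP3A4 pathway (16% of clearance) increases to 5.3× activity: 0.16 × 5.3 = 0.848.
The CYP2C19 pathway (42% of clearance) rises to 4× activity: 0.42 × 4 = 1.68.
The remaining 18% of clearance is unaffected.
Relative clearance = 1.2 + 0.848 + 1.68 + 0.18 = 3.908.
Net AUC ratio = 1 / 3.908 = 0.256.

0.256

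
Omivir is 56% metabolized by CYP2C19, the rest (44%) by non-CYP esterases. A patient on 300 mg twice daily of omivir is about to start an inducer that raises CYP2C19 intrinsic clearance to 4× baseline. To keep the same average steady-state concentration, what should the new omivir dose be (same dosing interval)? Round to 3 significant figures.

The CYP2C19 pathway (56% of clearance) is boosted to 4× activity: 0.56 × 4 = 2.24.
Non-CYP routes (44%) are unchanged.
CL_new/CL_old = 2.24 + 0.44 = 2.68.
Css,avg = (dose rate)/CL, so holding Css fixed requires dose ∝ CL: 300 × 2.68 = 804 mg.

804 mg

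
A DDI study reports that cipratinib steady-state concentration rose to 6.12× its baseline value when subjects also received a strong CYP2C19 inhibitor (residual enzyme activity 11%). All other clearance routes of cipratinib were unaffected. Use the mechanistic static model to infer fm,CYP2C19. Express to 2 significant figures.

0.94

CL'/CL = 1 / 6.12 = 0.1634
0.11·fm + (1 − fm) = 0.1634
fm = (0.1634 − 1) / (0.11 − 1) = 0.94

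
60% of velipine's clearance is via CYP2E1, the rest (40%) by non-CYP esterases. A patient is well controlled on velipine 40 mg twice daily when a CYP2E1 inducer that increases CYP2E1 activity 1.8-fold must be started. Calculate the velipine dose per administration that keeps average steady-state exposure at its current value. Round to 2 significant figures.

The CYP2E1 pathway (60% of clearance) increases to 1.8× activity: 0.6 × 1.8 = 1.08.
Non-CYP routes (40%) are unchanged.
CL_new/CL_old = 1.08 + 0.4 = 1.48.
Exposure is unchanged when dose changes in proportion to clearance. New dose = 40 mg × 1.48 = 59 mg.

59 mg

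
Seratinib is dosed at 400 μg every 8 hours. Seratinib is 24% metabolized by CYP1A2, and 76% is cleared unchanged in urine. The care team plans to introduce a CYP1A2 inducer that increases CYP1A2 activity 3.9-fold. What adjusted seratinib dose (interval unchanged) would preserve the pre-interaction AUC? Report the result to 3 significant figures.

The CYP1A2 pathway (24% of clearance) rises to 3.9× activity: 0.24 × 3.9 = 0.936.
Non-CYP routes (76%) are unchanged.
Relative clearance = 0.936 + 0.76 = 1.696.
Css,avg = (dose rate)/CL, so holding Css fixed requires dose ∝ CL: 400 × 1.696 = 678 μg.

678 μg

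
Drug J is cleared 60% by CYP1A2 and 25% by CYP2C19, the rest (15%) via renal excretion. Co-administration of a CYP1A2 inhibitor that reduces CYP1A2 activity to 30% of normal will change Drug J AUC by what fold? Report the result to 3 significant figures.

1.72

The CYP1A2 pathway (60% of clearance) drops to 0.3× activity: 0.6 × 0.3 = 0.18.
CYP2C19 (25%) and the residual 15% are unaffected.
Relative clearance = 0.18 + 0.25 + 0.15 = 0.58.
AUC ratio = CL_old/CL_new = 1 / 0.58 = 1.72.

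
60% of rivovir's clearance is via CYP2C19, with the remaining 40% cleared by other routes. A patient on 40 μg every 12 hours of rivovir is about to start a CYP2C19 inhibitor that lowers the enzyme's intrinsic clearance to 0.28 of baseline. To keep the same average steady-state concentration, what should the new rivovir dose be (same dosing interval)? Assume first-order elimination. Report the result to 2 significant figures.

23 μg

The CYP2C19 pathway (60% of clearance) drops to 0.28× activity: 0.6 × 0.28 = 0.168.
Non-CYP routes (40%) are unchanged.
CL_new/CL_old = 0.168 + 0.4 = 0.568.
To maintain the same steady-state level, dose must scale with clearance: new dose = 40 × 0.568 = 23 μg.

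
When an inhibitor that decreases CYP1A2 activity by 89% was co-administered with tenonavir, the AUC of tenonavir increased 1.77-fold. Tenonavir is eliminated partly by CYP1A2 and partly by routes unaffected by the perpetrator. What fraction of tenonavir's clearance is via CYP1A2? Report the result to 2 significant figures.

Write x for the fraction cleared via CYP1A2. The observed AUC change means clearance fell to 1/1.77 = 0.565 of baseline.
Only the CYP1A2 route changed, so 0.565 = x·0.11 + (1 − x), giving x = 0.49.

0.49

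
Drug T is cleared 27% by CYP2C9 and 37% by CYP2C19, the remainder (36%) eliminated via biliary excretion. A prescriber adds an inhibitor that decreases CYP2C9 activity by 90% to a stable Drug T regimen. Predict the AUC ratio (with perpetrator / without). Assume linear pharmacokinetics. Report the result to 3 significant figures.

The CYP2C9 pathway (27% of clearance) falls to 0.1× activity: 0.27 × 0.1 = 0.027.
CYP2C19 (37%) and the residual 36% are unaffected.
Relative clearance = 0.027 + 0.37 + 0.36 = 0.757.
Since AUC ∝ 1/CL, the ratio is 1 / 0.757 = 1.32.

1.32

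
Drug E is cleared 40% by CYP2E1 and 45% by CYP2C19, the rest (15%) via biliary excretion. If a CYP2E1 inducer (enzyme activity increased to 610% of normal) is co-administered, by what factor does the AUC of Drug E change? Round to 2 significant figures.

CYP2E1: 0.4 × 6.1 = 2.44
CYP2C19: 0.45 (unchanged)
Other: 0.15 (unchanged)
CL_new/CL_old = 2.44 + 0.45 + 0.15 = 3.04.
Since AUC ∝ 1/CL, the ratio is 1 / 3.04 = 0.33.

0.33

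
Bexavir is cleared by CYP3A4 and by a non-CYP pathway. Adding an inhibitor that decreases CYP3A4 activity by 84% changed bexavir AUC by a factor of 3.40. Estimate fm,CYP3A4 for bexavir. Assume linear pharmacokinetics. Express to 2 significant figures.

0.84

Write x for the fraction cleared via CYP3A4. The observed AUC change means clearance fell to 1/3.40 = 0.2941 of baseline.
Only the CYP3A4 route changed, so 0.2941 = x·0.16 + (1 − x), giving x = 0.84.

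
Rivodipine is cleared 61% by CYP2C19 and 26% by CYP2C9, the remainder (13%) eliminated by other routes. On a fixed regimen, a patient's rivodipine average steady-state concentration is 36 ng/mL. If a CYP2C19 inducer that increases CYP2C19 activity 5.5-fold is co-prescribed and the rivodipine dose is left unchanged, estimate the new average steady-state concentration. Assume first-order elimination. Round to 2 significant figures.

The CYP2C19 pathway (61% of clearance) increases to 5.5× activity: 0.61 × 5.5 = 3.355.
CYP2C9 (26%) and the residual 13% are unaffected.
New clearance relative to baseline: 3.355 + 0.26 + 0.13 = 3.745.
Average steady-state concentration ∝ 1/CL, so new value = 36 / 3.745 = 9.6 ng/mL.

9.6 ng/mL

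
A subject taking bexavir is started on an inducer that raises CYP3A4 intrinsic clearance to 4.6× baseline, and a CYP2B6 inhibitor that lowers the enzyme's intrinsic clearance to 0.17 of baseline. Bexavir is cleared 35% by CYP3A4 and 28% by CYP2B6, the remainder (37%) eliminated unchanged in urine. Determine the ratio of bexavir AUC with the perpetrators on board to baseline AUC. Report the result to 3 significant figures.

The CYP3A4 pathway (35% of clearance) rises to 4.6× activity: 0.35 × 4.6 = 1.61.
The CYP2B6 pathway (28% of clearance) drops to 0.17× activity: 0.28 × 0.17 = 0.0476.
Non-CYP routes (37%) are unchanged.
Relative clearance = 1.61 + 0.0476 + 0.37 = 2.0276.
Net AUC ratio = 1 / 2.0276 = 0.493.

0.493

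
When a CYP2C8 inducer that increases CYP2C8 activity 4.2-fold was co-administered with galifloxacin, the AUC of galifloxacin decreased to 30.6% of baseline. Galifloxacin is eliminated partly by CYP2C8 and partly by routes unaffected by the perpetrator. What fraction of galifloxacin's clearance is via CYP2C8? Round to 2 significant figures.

0.71

Let x = fm,CYP2C8. Because AUC ∝ 1/CL, relative clearance rose to 1/0.306 = 3.268.
Setting x·4.2 + (1 − x) = 3.268 and solving: x = (3.268 − 1)/(4.2 − 1) = 0.71.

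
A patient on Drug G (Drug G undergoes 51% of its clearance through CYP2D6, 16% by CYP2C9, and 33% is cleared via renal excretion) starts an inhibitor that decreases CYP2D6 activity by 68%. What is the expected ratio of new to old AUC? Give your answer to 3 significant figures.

CYP2D6: 0.51 × 0.32 = 0.1632
CYP2C9: 0.16 (unchanged)
Other: 0.33 (unchanged)
CL_new/CL_old = 0.1632 + 0.16 + 0.33 = 0.6532.
Since AUC ∝ 1/CL, the ratio is 1 / 0.6532 = 1.53.

1.53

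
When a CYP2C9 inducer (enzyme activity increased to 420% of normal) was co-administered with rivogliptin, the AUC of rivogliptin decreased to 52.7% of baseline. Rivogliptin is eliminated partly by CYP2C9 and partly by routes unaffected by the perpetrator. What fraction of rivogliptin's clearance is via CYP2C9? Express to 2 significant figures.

0.28

CL'/CL = 1 / 0.527 = 1.898
4.2·fm + (1 − fm) = 1.898
fm = (1.898 − 1) / (4.2 − 1) = 0.28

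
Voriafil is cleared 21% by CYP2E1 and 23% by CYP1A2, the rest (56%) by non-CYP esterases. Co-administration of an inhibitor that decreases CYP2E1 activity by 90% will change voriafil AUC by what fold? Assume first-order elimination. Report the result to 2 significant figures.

1.2

CYP2E1: 0.21 × 0.1 = 0.021
CYP1A2: 0.23 (unchanged)
Other: 0.56 (unchanged)
Relative clearance = 0.021 + 0.23 + 0.56 = 0.811.
AUC ratio = CL_old/CL_new = 1 / 0.811 = 1.2.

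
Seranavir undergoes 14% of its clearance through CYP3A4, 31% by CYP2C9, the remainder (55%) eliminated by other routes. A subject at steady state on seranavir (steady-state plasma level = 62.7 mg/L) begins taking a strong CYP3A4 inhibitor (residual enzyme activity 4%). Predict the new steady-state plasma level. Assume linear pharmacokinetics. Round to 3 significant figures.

CYP3A4: 0.14 × 0.04 = 0.0056
CYP2C9: 0.31 (unchanged)
Other: 0.55 (unchanged)
New clearance relative to baseline: 0.0056 + 0.31 + 0.55 = 0.8656.
With dosing unchanged, steady-state plasma level scales as 1/CL: 62.7 / 0.8656 = 72.4 mg/L.

72.4 mg/L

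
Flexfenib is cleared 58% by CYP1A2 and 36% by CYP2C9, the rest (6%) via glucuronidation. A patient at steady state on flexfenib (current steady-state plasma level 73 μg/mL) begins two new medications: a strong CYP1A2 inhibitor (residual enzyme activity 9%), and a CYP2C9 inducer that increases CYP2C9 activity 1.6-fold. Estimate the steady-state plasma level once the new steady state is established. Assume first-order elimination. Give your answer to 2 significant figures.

CYP1A2: 0.58 × 0.09 = 0.0522
CYP2C9: 0.36 × 1.6 = 0.576
Other: 0.06 (unchanged)
New clearance relative to baseline: 0.0522 + 0.576 + 0.06 = 0.6882.
Dividing the baseline by the relative clearance: 73 / 0.6882 = 1.1 × 10² μg/mL.

1.1 × 10² μg/mL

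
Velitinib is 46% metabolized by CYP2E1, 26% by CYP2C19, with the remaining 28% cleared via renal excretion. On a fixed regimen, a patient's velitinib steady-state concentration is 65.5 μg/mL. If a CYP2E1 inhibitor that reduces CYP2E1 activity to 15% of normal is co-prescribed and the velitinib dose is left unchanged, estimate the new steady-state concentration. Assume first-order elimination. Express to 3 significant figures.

108 μg/mL

The CYP2E1 pathway (46% of clearance) is reduced to 0.15× activity: 0.46 × 0.15 = 0.069.
CYP2C19 (26%) and the residual 28% are unaffected.
New clearance relative to baseline: 0.069 + 0.26 + 0.28 = 0.609.
New steady-state concentration = baseline ÷ relative clearance = 65.5 / 0.609 = 108 μg/mL.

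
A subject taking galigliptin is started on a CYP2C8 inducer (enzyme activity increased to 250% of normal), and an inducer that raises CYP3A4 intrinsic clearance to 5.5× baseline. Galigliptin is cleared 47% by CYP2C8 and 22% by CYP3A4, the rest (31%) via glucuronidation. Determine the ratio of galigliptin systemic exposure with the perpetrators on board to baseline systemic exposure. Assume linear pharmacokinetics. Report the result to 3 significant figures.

The CYP2C8 pathway (47% of clearance) is boosted to 2.5× activity: 0.47 × 2.5 = 1.175.
The CYP3A4 pathway (22% of clearance) rises to 5.5× activity: 0.22 × 5.5 = 1.21.
The remaining 31% of clearance is unaffected.
Relative clearance = 1.175 + 1.21 + 0.31 = 2.695.
Net systemic exposure ratio = 1 / 2.695 = 0.371.

0.371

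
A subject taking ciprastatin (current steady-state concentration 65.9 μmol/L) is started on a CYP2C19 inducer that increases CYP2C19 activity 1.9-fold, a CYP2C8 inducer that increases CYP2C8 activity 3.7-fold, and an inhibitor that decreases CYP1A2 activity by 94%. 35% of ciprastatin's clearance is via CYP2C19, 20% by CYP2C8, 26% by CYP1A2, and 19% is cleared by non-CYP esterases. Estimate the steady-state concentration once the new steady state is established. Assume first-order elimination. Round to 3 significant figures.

40.9 μmol/L

The CYP2C19 pathway (35% of clearance) is boosted to 1.9× activity: 0.35 × 1.9 = 0.665.
The CYP2C8 pathway (20% of clearance) rises to 3.7× activity: 0.2 × 3.7 = 0.74.
The CYP1A2 pathway (26% of clearance) is reduced to 0.06× activity: 0.26 × 0.06 = 0.0156.
The remaining 19% of clearance is unaffected.
Relative clearance = 0.665 + 0.74 + 0.0156 + 0.19 = 1.6106.
Steady-state concentration ∝ 1/CL: new value = 65.9 / 1.6106 = 40.9 μmol/L.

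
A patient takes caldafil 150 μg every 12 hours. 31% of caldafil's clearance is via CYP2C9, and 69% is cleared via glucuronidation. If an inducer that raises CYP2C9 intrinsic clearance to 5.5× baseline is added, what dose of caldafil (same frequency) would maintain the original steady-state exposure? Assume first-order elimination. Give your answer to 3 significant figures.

The CYP2C9 pathway (31% of clearance) rises to 5.5× activity: 0.31 × 5.5 = 1.705.
Non-CYP routes (69%) are unchanged.
Relative clearance = 1.705 + 0.69 = 2.395.
Css,avg = (dose rate)/CL, so holding Css fixed requires dose ∝ CL: 150 × 2.395 = 359 μg.

359 μg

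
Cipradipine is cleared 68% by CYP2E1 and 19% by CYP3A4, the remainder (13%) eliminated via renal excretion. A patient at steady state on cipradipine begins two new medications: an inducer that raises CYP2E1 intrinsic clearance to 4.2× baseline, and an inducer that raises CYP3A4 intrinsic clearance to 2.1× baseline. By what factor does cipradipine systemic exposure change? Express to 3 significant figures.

The CYP2E1 pathway (68% of clearance) rises to 4.2× activity: 0.68 × 4.2 = 2.856.
The CYP3A4 pathway (19% of clearance) rises to 2.1× activity: 0.19 × 2.1 = 0.399.
The remaining 13% of clearance is unaffected.
CL_new/CL_old = 2.856 + 0.399 + 0.13 = 3.385.
Systemic exposure ∝ 1/CL: fold-change = 1 / 3.385 = 0.295.

0.295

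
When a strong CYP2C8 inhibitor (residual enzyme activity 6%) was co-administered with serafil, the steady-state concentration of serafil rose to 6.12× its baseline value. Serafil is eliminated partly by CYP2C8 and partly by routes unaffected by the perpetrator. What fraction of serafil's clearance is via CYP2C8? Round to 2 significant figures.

0.89

Let x = fm,CYP2C8. Because steady-state concentration ∝ 1/CL, relative clearance fell to 1/6.12 = 0.1634.
Setting x·0.06 + (1 − x) = 0.1634 and solving: x = (0.1634 − 1)/(0.06 − 1) = 0.89.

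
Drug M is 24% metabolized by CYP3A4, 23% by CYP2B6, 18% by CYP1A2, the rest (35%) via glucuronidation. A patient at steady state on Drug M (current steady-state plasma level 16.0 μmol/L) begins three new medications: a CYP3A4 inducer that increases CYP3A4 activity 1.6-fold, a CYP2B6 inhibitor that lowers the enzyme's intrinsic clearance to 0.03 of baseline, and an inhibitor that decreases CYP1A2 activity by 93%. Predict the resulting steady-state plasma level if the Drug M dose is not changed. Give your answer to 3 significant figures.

The CYP3A4 pathway (24% of clearance) increases to 1.6× activity: 0.24 × 1.6 = 0.384.
The CYP2B6 pathway (23% of clearance) is reduced to 0.03× activity: 0.23 × 0.03 = 0.0069.
The CYP1A2 pathway (18% of clearance) is reduced to 0.07× activity: 0.18 × 0.07 = 0.0126.
Non-CYP routes (35%) are unchanged.
New clearance relative to baseline: 0.384 + 0.0069 + 0.0126 + 0.35 = 0.7535.
Steady-state plasma level ∝ 1/CL: new value = 16.0 / 0.7535 = 21.2 μmol/L.

21.2 μmol/L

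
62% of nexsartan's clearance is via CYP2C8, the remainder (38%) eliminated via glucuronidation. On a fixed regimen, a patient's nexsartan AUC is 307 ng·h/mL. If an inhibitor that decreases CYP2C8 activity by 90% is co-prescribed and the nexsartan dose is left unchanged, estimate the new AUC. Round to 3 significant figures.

695 ng·h/mL

The CYP2C8 pathway (62% of clearance) falls to 0.1× activity: 0.62 × 0.1 = 0.062.
The remaining 38% of clearance is unaffected.
Relative clearance = 0.062 + 0.38 = 0.442.
AUC ∝ 1/CL, so new value = 307 / 0.442 = 695 ng·h/mL.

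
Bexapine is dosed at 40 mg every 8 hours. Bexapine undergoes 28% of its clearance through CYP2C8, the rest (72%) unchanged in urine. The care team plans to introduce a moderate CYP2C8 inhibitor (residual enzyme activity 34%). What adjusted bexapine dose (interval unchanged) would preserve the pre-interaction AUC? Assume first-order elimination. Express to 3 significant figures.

32.6 mg

The CYP2C8 pathway (28% of clearance) is reduced to 0.34× activity: 0.28 × 0.34 = 0.0952.
The remaining 72% of clearance is unaffected.
CL_new/CL_old = 0.0952 + 0.72 = 0.8152.
Exposure is unchanged when dose changes in proportion to clearance. New dose = 40 mg × 0.8152 = 32.6 mg.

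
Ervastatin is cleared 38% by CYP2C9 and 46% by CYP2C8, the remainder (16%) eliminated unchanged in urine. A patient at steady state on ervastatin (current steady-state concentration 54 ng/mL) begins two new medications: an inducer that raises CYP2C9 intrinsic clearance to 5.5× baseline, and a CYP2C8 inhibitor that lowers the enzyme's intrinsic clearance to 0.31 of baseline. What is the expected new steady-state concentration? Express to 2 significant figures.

The CYP2C9 pathway (38% of clearance) is boosted to 5.5× activity: 0.38 × 5.5 = 2.09.
The CYP2C8 pathway (46% of clearance) drops to 0.31× activity: 0.46 × 0.31 = 0.1426.
Non-CYP routes (16%) are unchanged.
CL_new/CL_old = 2.09 + 0.1426 + 0.16 = 2.3926.
Dividing the baseline by the relative clearance: 54 / 2.3926 = 23 ng/mL.

23 ng/mL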